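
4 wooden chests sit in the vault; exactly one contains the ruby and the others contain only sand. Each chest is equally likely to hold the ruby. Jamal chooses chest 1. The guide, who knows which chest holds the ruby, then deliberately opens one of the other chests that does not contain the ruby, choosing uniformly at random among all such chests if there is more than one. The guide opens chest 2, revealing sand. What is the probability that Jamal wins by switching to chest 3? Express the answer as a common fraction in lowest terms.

Apply Bayes' rule, conditioning on where the ruby actually is.
If it is in chest 1 (prior 1/4): the guide has 3 equally likely choices, so probability 1/3; weight (1/4)·(1/3) = 1/12.
If it is in chest 2 (prior 1/4): the guide opened chest 2, so this case is ruled out; weight (1/4)·0 = 0.
If it is in either of chests 3 and 4 (prior 1/4 each): the guide has 2 equally likely choices, so probability 1/2; weight (1/4)·(1/2) = 1/8 each.
The weights sum to 1/3.
So P(the ruby in chest 3 | the guide opened chest 2) = (1/8) / (1/3) = 3/8.

3/8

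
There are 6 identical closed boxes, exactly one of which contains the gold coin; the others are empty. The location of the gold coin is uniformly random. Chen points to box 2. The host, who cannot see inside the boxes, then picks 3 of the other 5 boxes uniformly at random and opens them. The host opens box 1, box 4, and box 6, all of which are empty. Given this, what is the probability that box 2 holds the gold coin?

1/3

Apply Bayes' rule, conditioning on where the gold coin actually is.
If it is in any of boxes 1, 4, and 6 (prior 1/6 each): that box was opened and seen not to hold the prize — ruled out; weight (1/6)·0 = 0 each.
If it is in any of boxes 2, 3, and 5 (prior 1/6 each): the host picks exactly this set with probability 1/10 regardless, and none is the prize; weight (1/6)·(1/10) = 1/60 each.
The weights sum to 1/20.
So P(the gold coin in box 2 | the host opened box 1, box 4, and box 6) = (1/60) / (1/20) = 1/3.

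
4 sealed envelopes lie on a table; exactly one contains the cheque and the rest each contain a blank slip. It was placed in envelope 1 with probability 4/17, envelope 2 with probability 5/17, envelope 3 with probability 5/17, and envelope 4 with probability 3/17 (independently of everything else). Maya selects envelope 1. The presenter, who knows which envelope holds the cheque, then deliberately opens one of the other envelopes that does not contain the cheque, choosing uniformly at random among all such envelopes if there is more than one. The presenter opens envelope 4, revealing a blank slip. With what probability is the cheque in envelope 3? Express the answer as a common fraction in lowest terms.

15/38

Apply Bayes' rule, conditioning on where the cheque actually is.
If it is in envelope 1 (prior 4/17): the presenter has 3 equally likely choices, so probability 1/3; weight (4/17)·(1/3) = 4/51.
If it is in either of envelopes 2 and 3 (prior 5/17 each): the presenter has 2 equally likely choices, so probability 1/2; weight (5/17)·(1/2) = 5/34 each.
If it is in envelope 4 (prior 3/17): the presenter opened envelope 4, so this case is ruled out; weight (3/17)·0 = 0.
The weights sum to 19/51.
So P(the cheque in envelope 3 | the presenter opened envelope 4) = (5/34) / (19/51) = 15/38.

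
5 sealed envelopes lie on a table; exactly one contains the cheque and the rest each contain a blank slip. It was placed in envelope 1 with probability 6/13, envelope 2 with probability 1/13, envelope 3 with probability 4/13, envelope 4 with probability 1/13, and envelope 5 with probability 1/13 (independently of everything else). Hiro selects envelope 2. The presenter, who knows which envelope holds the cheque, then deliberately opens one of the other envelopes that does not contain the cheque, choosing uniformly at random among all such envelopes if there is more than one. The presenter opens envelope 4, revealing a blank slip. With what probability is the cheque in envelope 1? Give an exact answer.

Condition on the true location of the cheque.
If it is in envelope 1 (prior 6/13): the presenter has 3 equally likely choices, so probability 1/3; weight (6/13)·(1/3) = 2/13.
If it is in envelope 2 (prior 1/13): the presenter has 4 equally likely choices, so probability 1/4; weight (1/13)·(1/4) = 1/52.
If it is in envelope 3 (prior 4/13): the presenter has 3 equally likely choices, so probability 1/3; weight (4/13)·(1/3) = 4/39.
If it is in envelope 4 (prior 1/13): the presenter opened envelope 4, so this case is ruled out; weight (1/13)·0 = 0.
If it is in envelope 5 (prior 1/13): the presenter has 3 equally likely choices, so probability 1/3; weight (1/13)·(1/3) = 1/39.
The weights sum to 47/156.
So P(the cheque in envelope 1 | the presenter opened envelope 4) = (2/13) / (47/156) = 24/47.

24/47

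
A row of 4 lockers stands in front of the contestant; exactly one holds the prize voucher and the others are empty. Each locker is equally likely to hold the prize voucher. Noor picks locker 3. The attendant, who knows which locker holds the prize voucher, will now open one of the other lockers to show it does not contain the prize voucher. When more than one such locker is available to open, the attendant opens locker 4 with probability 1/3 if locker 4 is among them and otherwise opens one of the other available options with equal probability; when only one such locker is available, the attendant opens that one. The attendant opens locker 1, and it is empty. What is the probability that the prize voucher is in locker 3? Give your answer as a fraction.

2/9

Consider each possible location of the prize voucher in turn.
If it is in locker 1 (prior 1/4): the attendant opened locker 1, so this case is ruled out; weight (1/4)·0 = 0.
If it is in locker 2 (prior 1/4): locker 4 is available but not opened, probability 2/3; weight (1/4)·(2/3) = 1/6.
If it is in locker 3 (prior 1/4): locker 4 is available but not opened; locker 1 gets probability (1 − 1/3)/2 = 1/3; weight (1/4)·(1/3) = 1/12.
If it is in locker 4 (prior 1/4): locker 4 holds the prize so is unavailable; the attendant chooses uniformly among the 2 others, probability 1/2; weight (1/4)·(1/2) = 1/8.
The weights sum to 3/8.
So P(the prize voucher in locker 3 | the attendant opened locker 1) = (1/12) / (3/8) = 2/9.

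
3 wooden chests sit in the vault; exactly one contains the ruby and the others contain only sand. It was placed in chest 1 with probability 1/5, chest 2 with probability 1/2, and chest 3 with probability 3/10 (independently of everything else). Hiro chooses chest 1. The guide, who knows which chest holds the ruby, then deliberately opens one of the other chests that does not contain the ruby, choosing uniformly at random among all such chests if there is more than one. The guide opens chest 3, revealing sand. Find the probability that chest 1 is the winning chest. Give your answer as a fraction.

Condition on the true location of the ruby.
If it is in chest 1 (prior 1/5): the guide has 2 equally likely choices, so probability 1/2; weight (1/5)·(1/2) = 1/10.
If it is in chest 2 (prior 1/2): the guide has no choice, probability 1; weight (1/2)·1 = 1/2.
If it is in chest 3 (prior 3/10): the guide opened chest 3, so this case is ruled out; weight (3/10)·0 = 0.
The weights sum to 3/5.
So P(the ruby in chest 1 | the guide opened chest 3) = (1/10) / (3/5) = 1/6.

1/6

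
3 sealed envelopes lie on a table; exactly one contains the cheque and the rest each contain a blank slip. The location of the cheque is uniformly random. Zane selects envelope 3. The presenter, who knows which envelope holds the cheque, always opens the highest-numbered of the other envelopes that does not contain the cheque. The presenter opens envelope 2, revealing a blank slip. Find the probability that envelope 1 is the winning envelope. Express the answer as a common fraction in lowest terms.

1/2

Apply Bayes' rule, conditioning on where the cheque actually is.
If it is in either of envelopes 1 and 3 (prior 1/3 each): envelope 2 is the highest-numbered option available, probability 1; weight (1/3)·1 = 1/3 each.
If it is in envelope 2 (prior 1/3): the presenter opened envelope 2, so this case is ruled out; weight (1/3)·0 = 0.
The weights sum to 2/3.
So P(the cheque in envelope 1 | the presenter opened envelope 2) = (1/3) / (2/3) = 1/2.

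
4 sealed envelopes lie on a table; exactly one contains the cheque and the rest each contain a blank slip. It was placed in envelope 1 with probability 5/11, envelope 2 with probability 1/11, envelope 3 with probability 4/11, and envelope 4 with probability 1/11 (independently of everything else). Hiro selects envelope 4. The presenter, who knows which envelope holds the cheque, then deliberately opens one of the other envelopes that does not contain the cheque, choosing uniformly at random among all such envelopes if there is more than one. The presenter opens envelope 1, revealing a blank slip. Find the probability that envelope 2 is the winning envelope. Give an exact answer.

3/17

Apply Bayes' rule, conditioning on where the cheque actually is.
If it is in envelope 1 (prior 5/11): the presenter opened envelope 1, so this case is ruled out; weight (5/11)·0 = 0.
If it is in envelope 2 (prior 1/11): the presenter has 2 equally likely choices, so probability 1/2; weight (1/11)·(1/2) = 1/22.
If it is in envelope 3 (prior 4/11): the presenter has 2 equally likely choices, so probability 1/2; weight (4/11)·(1/2) = 2/11.
If it is in envelope 4 (prior 1/11): the presenter has 3 equally likely choices, so probability 1/3; weight (1/11)·(1/3) = 1/33.
The weights sum to 17/66.
So P(the cheque in envelope 2 | the presenter opened envelope 1) = (1/22) / (17/66) = 3/17.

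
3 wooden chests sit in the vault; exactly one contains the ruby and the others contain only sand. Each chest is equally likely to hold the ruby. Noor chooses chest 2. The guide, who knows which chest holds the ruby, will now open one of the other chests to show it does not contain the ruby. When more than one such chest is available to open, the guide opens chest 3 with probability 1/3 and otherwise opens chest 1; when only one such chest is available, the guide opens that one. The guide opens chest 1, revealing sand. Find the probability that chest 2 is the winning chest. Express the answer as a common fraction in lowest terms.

Condition on the true location of the ruby.
If it is in chest 1 (prior 1/3): the guide opened chest 1, so this case is ruled out; weight (1/3)·0 = 0.
If it is in chest 2 (prior 1/3): chest 3 is available but not opened, probability 2/3; weight (1/3)·(2/3) = 2/9.
If it is in chest 3 (prior 1/3): only chest 1 is available, probability 1; weight (1/3)·1 = 1/3.
The weights sum to 5/9.
So P(the ruby in chest 2 | the guide opened chest 1) = (2/9) / (5/9) = 2/5.

2/5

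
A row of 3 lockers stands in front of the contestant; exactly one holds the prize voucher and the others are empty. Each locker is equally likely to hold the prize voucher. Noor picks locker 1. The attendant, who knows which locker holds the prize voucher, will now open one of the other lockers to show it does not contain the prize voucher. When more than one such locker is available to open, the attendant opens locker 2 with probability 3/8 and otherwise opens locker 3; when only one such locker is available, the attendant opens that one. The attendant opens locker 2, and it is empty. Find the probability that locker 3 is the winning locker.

8/11

Apply Bayes' rule, conditioning on where the prize voucher actually is.
If it is in locker 1 (prior 1/3): locker 2 is available, opened with probability 3/8; weight (1/3)·(3/8) = 1/8.
If it is in locker 2 (prior 1/3): the attendant opened locker 2, so this case is ruled out; weight (1/3)·0 = 0.
If it is in locker 3 (prior 1/3): only locker 2 is available, probability 1; weight (1/3)·1 = 1/3.
The weights sum to 11/24.
So P(the prize voucher in locker 3 | the attendant opened locker 2) = (1/3) / (11/24) = 8/11.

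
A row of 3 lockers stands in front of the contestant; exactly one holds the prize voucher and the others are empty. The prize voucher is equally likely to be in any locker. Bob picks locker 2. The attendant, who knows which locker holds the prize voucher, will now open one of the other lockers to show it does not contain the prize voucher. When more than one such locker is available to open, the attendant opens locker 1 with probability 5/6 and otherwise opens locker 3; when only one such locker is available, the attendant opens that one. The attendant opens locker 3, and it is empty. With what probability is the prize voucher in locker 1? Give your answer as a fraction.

6/7

Apply Bayes' rule, conditioning on where the prize voucher actually is.
If it is in locker 1 (prior 1/3): only locker 3 is available, probability 1; weight (1/3)·1 = 1/3.
If it is in locker 2 (prior 1/3): locker 1 is available but not opened, probability 1/6; weight (1/3)·(1/6) = 1/18.
If it is in locker 3 (prior 1/3): the attendant opened locker 3, so this case is ruled out; weight (1/3)·0 = 0.
The weights sum to 7/18.
So P(the prize voucher in locker 1 | the attendant opened locker 3) = (1/3) / (7/18) = 6/7.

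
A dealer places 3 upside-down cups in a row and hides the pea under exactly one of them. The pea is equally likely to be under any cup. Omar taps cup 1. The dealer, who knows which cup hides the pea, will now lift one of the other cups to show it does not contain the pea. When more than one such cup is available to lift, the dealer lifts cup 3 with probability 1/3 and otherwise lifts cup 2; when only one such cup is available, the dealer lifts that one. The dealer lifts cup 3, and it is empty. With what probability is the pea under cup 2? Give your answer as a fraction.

3/4

Apply Bayes' rule, conditioning on where the pea actually is.
If it is under cup 1 (prior 1/3): cup 3 is available, opened with probability 1/3; weight (1/3)·(1/3) = 1/9.
If it is under cup 2 (prior 1/3): only cup 3 is available, probability 1; weight (1/3)·1 = 1/3.
If it is under cup 3 (prior 1/3): the dealer opened cup 3, so this case is ruled out; weight (1/3)·0 = 0.
The weights sum to 4/9.
So P(the pea under cup 2 | the dealer opened cup 3) = (1/3) / (4/9) = 3/4.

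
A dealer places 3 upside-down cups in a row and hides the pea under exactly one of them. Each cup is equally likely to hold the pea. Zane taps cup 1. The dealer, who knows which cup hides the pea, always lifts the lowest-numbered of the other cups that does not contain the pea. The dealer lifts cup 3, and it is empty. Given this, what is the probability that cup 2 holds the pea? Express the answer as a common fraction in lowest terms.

Consider each possible location of the pea in turn.
If it is under cup 1 (prior 1/3): the dealer would have opened cup 2 instead, probability 0; weight (1/3)·0 = 0.
If it is under cup 2 (prior 1/3): cup 3 is the lowest-numbered option available, probability 1; weight (1/3)·1 = 1/3.
If it is under cup 3 (prior 1/3): the dealer opened cup 3, so this case is ruled out; weight (1/3)·0 = 0.
The weights sum to 1/3.
So P(the pea under cup 2 | the dealer opened cup 3) = (1/3) / (1/3) = 1.

1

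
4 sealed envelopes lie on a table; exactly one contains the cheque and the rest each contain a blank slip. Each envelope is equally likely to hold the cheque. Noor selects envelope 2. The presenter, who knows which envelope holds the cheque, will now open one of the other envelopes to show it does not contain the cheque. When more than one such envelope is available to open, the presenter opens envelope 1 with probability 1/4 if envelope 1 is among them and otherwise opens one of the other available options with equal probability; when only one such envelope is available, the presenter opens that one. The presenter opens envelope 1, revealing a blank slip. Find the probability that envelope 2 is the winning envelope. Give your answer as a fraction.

Apply Bayes' rule, conditioning on where the cheque actually is.
If it is in envelope 1 (prior 1/4): the presenter opened envelope 1, so this case is ruled out; weight (1/4)·0 = 0.
If it is in any of envelopes 2, 3, and 4 (prior 1/4 each): envelope 1 is available, opened with probability 1/4; weight (1/4)·(1/4) = 1/16 each.
The weights sum to 3/16.
So P(the cheque in envelope 2 | the presenter opened envelope 1) = (1/16) / (3/16) = 1/3.

1/3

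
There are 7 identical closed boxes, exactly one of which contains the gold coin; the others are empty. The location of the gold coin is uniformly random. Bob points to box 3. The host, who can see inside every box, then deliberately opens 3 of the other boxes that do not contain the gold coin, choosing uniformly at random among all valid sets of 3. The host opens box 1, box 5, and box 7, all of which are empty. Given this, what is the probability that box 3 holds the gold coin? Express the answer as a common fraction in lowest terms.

Condition on the true location of the gold coin.
If it is in any of boxes 1, 5, and 7 (prior 1/7 each): that box was opened and seen not to hold the prize — ruled out; weight (1/7)·0 = 0 each.
If it is in any of boxes 2, 4, and 6 (prior 1/7 each): the host has 10 equally likely choices, so probability 1/10; weight (1/7)·(1/10) = 1/70 each.
If it is in box 3 (prior 1/7): the host has 20 equally likely choices, so probability 1/20; weight (1/7)·(1/20) = 1/140.
The weights sum to 1/20.
So P(the gold coin in box 3 | the host opened box 1, box 5, and box 7) = (1/140) / (1/20) = 1/7.

1/7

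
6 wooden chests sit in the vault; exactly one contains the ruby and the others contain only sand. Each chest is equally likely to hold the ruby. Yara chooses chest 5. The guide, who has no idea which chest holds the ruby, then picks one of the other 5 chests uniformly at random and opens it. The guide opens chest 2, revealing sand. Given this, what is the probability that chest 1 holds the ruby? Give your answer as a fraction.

1/5

Consider each possible location of the ruby in turn.
If it is in any of chests 1, 3, 4, 5, and 6 (prior 1/6 each): the guide picks chest 2 with probability 1/5 regardless, and it is not the prize; weight (1/6)·(1/5) = 1/30 each.
If it is in chest 2 (prior 1/6): the guide opened chest 2, so this case is ruled out; weight (1/6)·0 = 0.
The weights sum to 1/6.
So P(the ruby in chest 1 | the guide opened chest 2) = (1/30) / (1/6) = 1/5.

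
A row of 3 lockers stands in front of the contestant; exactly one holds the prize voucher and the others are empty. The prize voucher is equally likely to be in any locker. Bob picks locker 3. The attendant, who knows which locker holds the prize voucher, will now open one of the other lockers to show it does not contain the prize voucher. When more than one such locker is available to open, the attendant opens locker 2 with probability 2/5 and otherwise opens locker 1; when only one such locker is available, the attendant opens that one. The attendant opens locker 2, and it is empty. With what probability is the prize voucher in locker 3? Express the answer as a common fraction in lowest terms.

2/7

Consider each possible location of the prize voucher in turn.
If it is in locker 1 (prior 1/3): only locker 2 is available, probability 1; weight (1/3)·1 = 1/3.
If it is in locker 2 (prior 1/3): the attendant opened locker 2, so this case is ruled out; weight (1/3)·0 = 0.
If it is in locker 3 (prior 1/3): locker 2 is available, opened with probability 2/5; weight (1/3)·(2/5) = 2/15.
The weights sum to 7/15.
So P(the prize voucher in locker 3 | the attendant opened locker 2) = (2/15) / (7/15) = 2/7.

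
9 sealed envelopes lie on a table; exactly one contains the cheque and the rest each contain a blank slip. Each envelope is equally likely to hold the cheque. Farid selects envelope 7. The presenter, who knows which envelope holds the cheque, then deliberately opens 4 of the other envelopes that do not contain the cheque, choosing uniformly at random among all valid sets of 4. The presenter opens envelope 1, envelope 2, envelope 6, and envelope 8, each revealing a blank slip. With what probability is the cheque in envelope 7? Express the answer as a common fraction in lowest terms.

Consider each possible location of the cheque in turn.
If it is in any of envelopes 1, 2, 6, and 8 (prior 1/9 each): that envelope was opened and seen not to hold the prize — ruled out; weight (1/9)·0 = 0 each.
If it is in any of envelopes 3, 4, 5, and 9 (prior 1/9 each): the presenter has 35 equally likely choices, so probability 1/35; weight (1/9)·(1/35) = 1/315 each.
If it is in envelope 7 (prior 1/9): the presenter has 70 equally likely choices, so probability 1/70; weight (1/9)·(1/70) = 1/630.
The weights sum to 1/70.
So P(the cheque in envelope 7 | the presenter opened envelope 1, envelope 2, envelope 6, and envelope 8) = (1/630) / (1/70) = 1/9.

1/9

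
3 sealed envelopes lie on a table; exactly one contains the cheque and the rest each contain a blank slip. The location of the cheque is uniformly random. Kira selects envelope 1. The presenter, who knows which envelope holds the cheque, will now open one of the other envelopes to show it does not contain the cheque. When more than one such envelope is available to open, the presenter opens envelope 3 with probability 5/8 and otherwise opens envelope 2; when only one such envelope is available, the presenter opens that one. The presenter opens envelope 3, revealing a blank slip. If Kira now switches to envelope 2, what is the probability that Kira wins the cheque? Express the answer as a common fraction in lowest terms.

8/13

Consider each possible location of the cheque in turn.
If it is in envelope 1 (prior 1/3): envelope 3 is available, opened with probability 5/8; weight (1/3)·(5/8) = 5/24.
If it is in envelope 2 (prior 1/3): only envelope 3 is available, probability 1; weight (1/3)·1 = 1/3.
If it is in envelope 3 (prior 1/3): the presenter opened envelope 3, so this case is ruled out; weight (1/3)·0 = 0.
The weights sum to 13/24.
So P(the cheque in envelope 2 | the presenter opened envelope 3) = (1/3) / (13/24) = 8/13.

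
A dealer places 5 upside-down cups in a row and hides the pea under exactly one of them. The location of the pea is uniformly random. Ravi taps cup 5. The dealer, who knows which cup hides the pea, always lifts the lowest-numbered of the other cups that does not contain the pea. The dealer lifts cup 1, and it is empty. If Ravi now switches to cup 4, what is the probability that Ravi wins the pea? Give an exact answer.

1/4

Condition on the true location of the pea.
If it is under cup 1 (prior 1/5): the dealer opened cup 1, so this case is ruled out; weight (1/5)·0 = 0.
If it is under any of cups 2, 3, 4, and 5 (prior 1/5 each): cup 1 is the lowest-numbered option available, probability 1; weight (1/5)·1 = 1/5 each.
The weights sum to 4/5.
So P(the pea under cup 4 | the dealer opened cup 1) = (1/5) / (4/5) = 1/4.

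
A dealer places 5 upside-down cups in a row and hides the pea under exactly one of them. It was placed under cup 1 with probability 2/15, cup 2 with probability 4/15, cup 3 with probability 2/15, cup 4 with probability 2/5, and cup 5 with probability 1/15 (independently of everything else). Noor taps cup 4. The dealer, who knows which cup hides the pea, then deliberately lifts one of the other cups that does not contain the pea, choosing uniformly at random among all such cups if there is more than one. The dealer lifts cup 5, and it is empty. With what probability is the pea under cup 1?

4/25

Apply Bayes' rule, conditioning on where the pea actually is.
If it is under either of cups 1 and 3 (prior 2/15 each): the dealer has 3 equally likely choices, so probability 1/3; weight (2/15)·(1/3) = 2/45 each.
If it is under cup 2 (prior 4/15): the dealer has 3 equally likely choices, so probability 1/3; weight (4/15)·(1/3) = 4/45.
If it is under cup 4 (prior 2/5): the dealer has 4 equally likely choices, so probability 1/4; weight (2/5)·(1/4) = 1/10.
If it is under cup 5 (prior 1/15): the dealer opened cup 5, so this case is ruled out; weight (1/15)·0 = 0.
The weights sum to 5/18.
So P(the pea under cup 1 | the dealer opened cup 5) = (2/45) / (5/18) = 4/25.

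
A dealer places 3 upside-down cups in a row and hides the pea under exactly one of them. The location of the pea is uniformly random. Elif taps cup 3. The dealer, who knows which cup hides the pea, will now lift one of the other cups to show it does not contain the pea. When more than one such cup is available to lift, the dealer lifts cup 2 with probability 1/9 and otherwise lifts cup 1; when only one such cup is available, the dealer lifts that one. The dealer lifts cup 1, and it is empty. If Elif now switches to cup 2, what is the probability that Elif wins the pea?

9/17

Condition on the true location of the pea.
If it is under cup 1 (prior 1/3): the dealer opened cup 1, so this case is ruled out; weight (1/3)·0 = 0.
If it is under cup 2 (prior 1/3): only cup 1 is available, probability 1; weight (1/3)·1 = 1/3.
If it is under cup 3 (prior 1/3): cup 2 is available but not opened, probability 8/9; weight (1/3)·(8/9) = 8/27.
The weights sum to 17/27.
So P(the pea under cup 2 | the dealer opened cup 1) = (1/3) / (17/27) = 9/17.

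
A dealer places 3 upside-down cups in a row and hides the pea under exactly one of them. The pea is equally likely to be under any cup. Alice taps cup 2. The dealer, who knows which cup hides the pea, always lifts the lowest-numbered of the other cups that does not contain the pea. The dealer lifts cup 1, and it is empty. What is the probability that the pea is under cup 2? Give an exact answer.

Consider each possible location of the pea in turn.
If it is under cup 1 (prior 1/3): the dealer opened cup 1, so this case is ruled out; weight (1/3)·0 = 0.
If it is under either of cups 2 and 3 (prior 1/3 each): cup 1 is the lowest-numbered option available, probability 1; weight (1/3)·1 = 1/3 each.
The weights sum to 2/3.
So P(the pea under cup 2 | the dealer opened cup 1) = (1/3) / (2/3) = 1/2.

1/2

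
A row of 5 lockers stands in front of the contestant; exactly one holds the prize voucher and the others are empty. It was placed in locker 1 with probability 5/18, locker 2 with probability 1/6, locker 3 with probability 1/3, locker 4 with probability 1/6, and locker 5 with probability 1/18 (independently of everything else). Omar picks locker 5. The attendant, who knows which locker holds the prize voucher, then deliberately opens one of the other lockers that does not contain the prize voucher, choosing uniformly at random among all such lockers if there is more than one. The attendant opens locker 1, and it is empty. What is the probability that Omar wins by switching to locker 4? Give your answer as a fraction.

4/17

Consider each possible location of the prize voucher in turn.
If it is in locker 1 (prior 5/18): the attendant opened locker 1, so this case is ruled out; weight (5/18)·0 = 0.
If it is in either of lockers 2 and 4 (prior 1/6 each): the attendant has 3 equally likely choices, so probability 1/3; weight (1/6)·(1/3) = 1/18 each.
If it is in locker 3 (prior 1/3): the attendant has 3 equally likely choices, so probability 1/3; weight (1/3)·(1/3) = 1/9.
If it is in locker 5 (prior 1/18): the attendant has 4 equally likely choices, so probability 1/4; weight (1/18)·(1/4) = 1/72.
The weights sum to 17/72.
So P(the prize voucher in locker 4 | the attendant opened locker 1) = (1/18) / (17/72) = 4/17.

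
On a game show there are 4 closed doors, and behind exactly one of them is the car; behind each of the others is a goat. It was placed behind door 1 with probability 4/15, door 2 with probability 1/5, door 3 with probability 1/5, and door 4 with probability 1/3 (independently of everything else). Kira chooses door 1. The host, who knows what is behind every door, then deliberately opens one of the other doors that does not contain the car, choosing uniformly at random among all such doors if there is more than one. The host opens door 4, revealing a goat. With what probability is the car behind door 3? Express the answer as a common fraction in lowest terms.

Condition on the true location of the car.
If it is behind door 1 (prior 4/15): the host has 3 equally likely choices, so probability 1/3; weight (4/15)·(1/3) = 4/45.
If it is behind either of doors 2 and 3 (prior 1/5 each): the host has 2 equally likely choices, so probability 1/2; weight (1/5)·(1/2) = 1/10 each.
If it is behind door 4 (prior 1/3): the host opened door 4, so this case is ruled out; weight (1/3)·0 = 0.
The weights sum to 13/45.
So P(the car behind door 3 | the host opened door 4) = (1/10) / (13/45) = 9/26.

9/26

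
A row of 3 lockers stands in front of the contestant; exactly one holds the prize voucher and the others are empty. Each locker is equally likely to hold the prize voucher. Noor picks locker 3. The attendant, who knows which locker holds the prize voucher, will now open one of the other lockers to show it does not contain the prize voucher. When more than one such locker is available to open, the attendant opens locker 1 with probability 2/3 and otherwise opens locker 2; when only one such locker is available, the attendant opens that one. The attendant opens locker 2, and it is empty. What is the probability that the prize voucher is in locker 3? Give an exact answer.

Apply Bayes' rule, conditioning on where the prize voucher actually is.
If it is in locker 1 (prior 1/3): only locker 2 is available, probability 1; weight (1/3)·1 = 1/3.
If it is in locker 2 (prior 1/3): the attendant opened locker 2, so this case is ruled out; weight (1/3)·0 = 0.
If it is in locker 3 (prior 1/3): locker 1 is available but not opened, probability 1/3; weight (1/3)·(1/3) = 1/9.
The weights sum to 4/9.
So P(the prize voucher in locker 3 | the attendant opened locker 2) = (1/9) / (4/9) = 1/4.

1/4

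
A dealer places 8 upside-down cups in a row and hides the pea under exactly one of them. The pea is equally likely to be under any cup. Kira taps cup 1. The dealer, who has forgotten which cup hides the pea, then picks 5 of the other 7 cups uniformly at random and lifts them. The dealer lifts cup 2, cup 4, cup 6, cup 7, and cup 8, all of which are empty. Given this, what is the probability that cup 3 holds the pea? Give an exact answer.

1/3

Because the dealer chose which cups to lift without knowing where the pea is, the choice is independent of the prize location. Learning that none of the 5 opened cups holds the pea simply rules out those 5 locations and leaves the remaining 3 cups still equally likely by symmetry.
So P(the pea under cup 3) = 1/3.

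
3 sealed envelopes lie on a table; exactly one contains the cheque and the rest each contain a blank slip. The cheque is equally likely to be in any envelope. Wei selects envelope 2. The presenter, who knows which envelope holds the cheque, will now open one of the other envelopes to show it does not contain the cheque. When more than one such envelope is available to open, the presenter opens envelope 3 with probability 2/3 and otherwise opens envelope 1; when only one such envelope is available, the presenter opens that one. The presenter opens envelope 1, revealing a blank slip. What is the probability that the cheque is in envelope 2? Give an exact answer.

1/4

Apply Bayes' rule, conditioning on where the cheque actually is.
If it is in envelope 1 (prior 1/3): the presenter opened envelope 1, so this case is ruled out; weight (1/3)·0 = 0.
If it is in envelope 2 (prior 1/3): envelope 3 is available but not opened, probability 1/3; weight (1/3)·(1/3) = 1/9.
If it is in envelope 3 (prior 1/3): only envelope 1 is available, probability 1; weight (1/3)·1 = 1/3.
The weights sum to 4/9.
So P(the cheque in envelope 2 | the presenter opened envelope 1) = (1/9) / (4/9) = 1/4.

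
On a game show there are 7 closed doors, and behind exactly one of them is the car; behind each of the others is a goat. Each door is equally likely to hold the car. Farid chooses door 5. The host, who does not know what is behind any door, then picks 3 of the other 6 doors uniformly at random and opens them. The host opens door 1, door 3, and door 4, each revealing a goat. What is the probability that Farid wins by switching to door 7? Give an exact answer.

Consider each possible location of the car in turn.
If it is behind any of doors 1, 3, and 4 (prior 1/7 each): that door was opened and seen not to hold the prize — ruled out; weight (1/7)·0 = 0 each.
If it is behind any of doors 2, 5, 6, and 7 (prior 1/7 each): the host picks exactly this set with probability 1/20 regardless, and none is the prize; weight (1/7)·(1/20) = 1/140 each.
The weights sum to 1/35.
So P(the car behind door 7 | the host opened door 1, door 3, and door 4) = (1/140) / (1/35) = 1/4.

1/4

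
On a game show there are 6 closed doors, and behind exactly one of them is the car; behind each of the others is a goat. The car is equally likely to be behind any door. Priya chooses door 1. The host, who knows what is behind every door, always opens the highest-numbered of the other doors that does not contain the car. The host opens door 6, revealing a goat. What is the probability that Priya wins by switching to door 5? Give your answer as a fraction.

1/5

Consider each possible location of the car in turn.
If it is behind any of doors 1, 2, 3, 4, and 5 (prior 1/6 each): door 6 is the highest-numbered option available, probability 1; weight (1/6)·1 = 1/6 each.
If it is behind door 6 (prior 1/6): the host opened door 6, so this case is ruled out; weight (1/6)·0 = 0.
The weights sum to 5/6.
So P(the car behind door 5 | the host opened door 6) = (1/6) / (5/6) = 1/5.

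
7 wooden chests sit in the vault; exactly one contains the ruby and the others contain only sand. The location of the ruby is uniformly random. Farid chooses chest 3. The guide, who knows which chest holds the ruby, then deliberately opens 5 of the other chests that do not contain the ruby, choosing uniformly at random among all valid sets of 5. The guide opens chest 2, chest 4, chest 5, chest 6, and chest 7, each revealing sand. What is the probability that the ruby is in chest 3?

1/7

Consider each possible location of the ruby in turn.
If it is in chest 1 (prior 1/7): the guide has no choice, probability 1; weight (1/7)·1 = 1/7.
If it is in any of chests 2, 4, 5, 6, and 7 (prior 1/7 each): that chest was opened and seen not to hold the prize — ruled out; weight (1/7)·0 = 0 each.
If it is in chest 3 (prior 1/7): the guide has 6 equally likely choices, so probability 1/6; weight (1/7)·(1/6) = 1/42.
The weights sum to 1/6.
So P(the ruby in chest 3 | the guide opened chest 2, chest 4, chest 5, chest 6, and chest 7) = (1/42) / (1/6) = 1/7.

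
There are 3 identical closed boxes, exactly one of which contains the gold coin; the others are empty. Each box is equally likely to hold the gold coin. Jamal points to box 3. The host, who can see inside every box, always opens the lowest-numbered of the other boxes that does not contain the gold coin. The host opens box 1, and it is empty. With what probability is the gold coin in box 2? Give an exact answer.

Consider each possible location of the gold coin in turn.
If it is in box 1 (prior 1/3): the host opened box 1, so this case is ruled out; weight (1/3)·0 = 0.
If it is in either of boxes 2 and 3 (prior 1/3 each): box 1 is the lowest-numbered option available, probability 1; weight (1/3)·1 = 1/3 each.
The weights sum to 2/3.
So P(the gold coin in box 2 | the host opened box 1) = (1/3) / (2/3) = 1/2.

1/2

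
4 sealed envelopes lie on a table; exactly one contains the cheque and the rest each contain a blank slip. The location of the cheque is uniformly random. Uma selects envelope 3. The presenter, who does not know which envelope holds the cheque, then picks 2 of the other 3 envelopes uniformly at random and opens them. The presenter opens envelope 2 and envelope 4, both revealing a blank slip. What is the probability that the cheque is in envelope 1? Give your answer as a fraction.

Because the presenter chose which envelopes to open without knowing where the cheque is, the choice is independent of the prize location. Learning that none of the 2 opened envelopes holds the cheque simply rules out those 2 locations and leaves the remaining 2 envelopes still equally likely by symmetry.
So P(the cheque in envelope 1) = 1/2.

1/2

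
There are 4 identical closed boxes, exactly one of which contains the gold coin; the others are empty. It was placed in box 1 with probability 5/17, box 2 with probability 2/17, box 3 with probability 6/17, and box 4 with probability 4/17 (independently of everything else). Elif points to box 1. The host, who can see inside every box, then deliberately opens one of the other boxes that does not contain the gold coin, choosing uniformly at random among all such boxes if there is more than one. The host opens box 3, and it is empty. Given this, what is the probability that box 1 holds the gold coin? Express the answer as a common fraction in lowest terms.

Condition on the true location of the gold coin.
If it is in box 1 (prior 5/17): the host has 3 equally likely choices, so probability 1/3; weight (5/17)·(1/3) = 5/51.
If it is in box 2 (prior 2/17): the host has 2 equally likely choices, so probability 1/2; weight (2/17)·(1/2) = 1/17.
If it is in box 3 (prior 6/17): the host opened box 3, so this case is ruled out; weight (6/17)·0 = 0.
If it is in box 4 (prior 4/17): the host has 2 equally likely choices, so probability 1/2; weight (4/17)·(1/2) = 2/17.
The weights sum to 14/51.
So P(the gold coin in box 1 | the host opened box 3) = (5/51) / (14/51) = 5/14.

5/14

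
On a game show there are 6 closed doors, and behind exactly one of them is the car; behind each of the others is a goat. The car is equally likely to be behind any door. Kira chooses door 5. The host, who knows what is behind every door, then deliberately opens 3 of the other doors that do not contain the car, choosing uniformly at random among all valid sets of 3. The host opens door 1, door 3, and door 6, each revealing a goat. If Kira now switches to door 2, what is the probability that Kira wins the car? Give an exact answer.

5/12

Apply Bayes' rule, conditioning on where the car actually is.
If it is behind any of doors 1, 3, and 6 (prior 1/6 each): that door was opened and seen not to hold the prize — ruled out; weight (1/6)·0 = 0 each.
If it is behind either of doors 2 and 4 (prior 1/6 each): the host has 4 equally likely choices, so probability 1/4; weight (1/6)·(1/4) = 1/24 each.
If it is behind door 5 (prior 1/6): the host has 10 equally likely choices, so probability 1/10; weight (1/6)·(1/10) = 1/60.
The weights sum to 1/10.
So P(the car behind door 2 | the host opened door 1, door 3, and door 6) = (1/24) / (1/10) = 5/12.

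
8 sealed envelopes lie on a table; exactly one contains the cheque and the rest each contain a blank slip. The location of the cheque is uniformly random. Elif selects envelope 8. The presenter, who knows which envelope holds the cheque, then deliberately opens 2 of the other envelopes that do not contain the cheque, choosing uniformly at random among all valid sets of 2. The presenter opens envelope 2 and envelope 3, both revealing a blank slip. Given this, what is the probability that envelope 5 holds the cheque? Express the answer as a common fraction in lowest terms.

Condition on the true location of the cheque.
If it is in any of envelopes 1, 4, 5, 6, and 7 (prior 1/8 each): the presenter has 15 equally likely choices, so probability 1/15; weight (1/8)·(1/15) = 1/120 each.
If it is in either of envelopes 2 and 3 (prior 1/8 each): that envelope was opened and seen not to hold the prize — ruled out; weight (1/8)·0 = 0 each.
If it is in envelope 8 (prior 1/8): the presenter has 21 equally likely choices, so probability 1/21; weight (1/8)·(1/21) = 1/168.
The weights sum to 1/21.
So P(the cheque in envelope 5 | the presenter opened envelope 2 and envelope 3) = (1/120) / (1/21) = 7/40.

7/40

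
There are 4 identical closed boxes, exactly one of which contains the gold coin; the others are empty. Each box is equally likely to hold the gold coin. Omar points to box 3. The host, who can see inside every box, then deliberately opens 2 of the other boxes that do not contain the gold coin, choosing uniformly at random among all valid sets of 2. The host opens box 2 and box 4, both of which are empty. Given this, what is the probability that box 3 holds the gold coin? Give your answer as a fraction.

1/4

Consider each possible location of the gold coin in turn.
If it is in box 1 (prior 1/4): the host has no choice, probability 1; weight (1/4)·1 = 1/4.
If it is in either of boxes 2 and 4 (prior 1/4 each): that box was opened and seen not to hold the prize — ruled out; weight (1/4)·0 = 0 each.
If it is in box 3 (prior 1/4): the host has 3 equally likely choices, so probability 1/3; weight (1/4)·(1/3) = 1/12.
The weights sum to 1/3.
So P(the gold coin in box 3 | the host opened box 2 and box 4) = (1/12) / (1/3) = 1/4.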